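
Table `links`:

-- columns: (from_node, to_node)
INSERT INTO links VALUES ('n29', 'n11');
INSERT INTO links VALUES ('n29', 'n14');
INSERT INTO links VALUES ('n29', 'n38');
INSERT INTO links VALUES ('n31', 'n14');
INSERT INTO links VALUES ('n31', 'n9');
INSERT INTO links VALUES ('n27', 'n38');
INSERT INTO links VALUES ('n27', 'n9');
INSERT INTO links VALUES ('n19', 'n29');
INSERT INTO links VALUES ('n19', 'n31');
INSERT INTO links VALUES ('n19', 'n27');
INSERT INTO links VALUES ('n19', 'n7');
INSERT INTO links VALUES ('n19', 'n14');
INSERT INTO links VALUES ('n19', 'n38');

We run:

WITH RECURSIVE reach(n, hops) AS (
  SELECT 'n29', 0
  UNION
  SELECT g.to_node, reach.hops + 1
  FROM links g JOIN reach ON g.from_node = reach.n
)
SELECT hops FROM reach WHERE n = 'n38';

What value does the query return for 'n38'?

Base: (n29, hops=0).
Iteration 1: edges from {n29} -> (n11, hops=1), (n14, hops=1), (n38, hops=1).
Iteration 2: no outgoing edges from {n11,n14,n38}; recursion stops.

1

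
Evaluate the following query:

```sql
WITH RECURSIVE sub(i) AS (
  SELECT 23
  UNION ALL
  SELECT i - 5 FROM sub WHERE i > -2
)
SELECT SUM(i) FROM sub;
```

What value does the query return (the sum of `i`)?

63

Base: i=23.
Iteration 1: 23 > -2 holds -> i = 23 - 5 = 18.
Iteration 2: 18 > -2 holds -> i = 18 - 5 = 13.
Iteration 3: 13 > -2 holds -> i = 13 - 5 = 8.
Iteration 4: 8 > -2 holds -> i = 8 - 5 = 3.
Iteration 5: 3 > -2 holds -> i = 3 - 5 = -2.
Iteration 6: -2 > -2 fails; recursion stops.
SUM(i) = 23 + 18 + 13 + 8 + 3 + -2 = 63.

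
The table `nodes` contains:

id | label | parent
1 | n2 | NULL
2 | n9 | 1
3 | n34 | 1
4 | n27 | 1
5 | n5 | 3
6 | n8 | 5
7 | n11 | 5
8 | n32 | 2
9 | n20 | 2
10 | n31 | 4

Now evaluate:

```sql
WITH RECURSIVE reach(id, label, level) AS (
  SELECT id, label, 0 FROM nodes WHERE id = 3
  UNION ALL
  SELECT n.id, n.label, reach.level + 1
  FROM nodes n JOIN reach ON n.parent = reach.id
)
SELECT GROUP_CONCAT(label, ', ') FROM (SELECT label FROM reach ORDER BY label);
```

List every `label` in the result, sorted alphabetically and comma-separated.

Base: id=3 (n34) at level 0.
Iteration 1: rows with parent in {3} -> n5 (id 5, level 1).
Iteration 2: rows with parent in {5} -> n8 (id 6, level 2), n11 (id 7, level 2).
Iteration 3: no rows with parent in {6,7}; recursion stops.

n11, n34, n5, n8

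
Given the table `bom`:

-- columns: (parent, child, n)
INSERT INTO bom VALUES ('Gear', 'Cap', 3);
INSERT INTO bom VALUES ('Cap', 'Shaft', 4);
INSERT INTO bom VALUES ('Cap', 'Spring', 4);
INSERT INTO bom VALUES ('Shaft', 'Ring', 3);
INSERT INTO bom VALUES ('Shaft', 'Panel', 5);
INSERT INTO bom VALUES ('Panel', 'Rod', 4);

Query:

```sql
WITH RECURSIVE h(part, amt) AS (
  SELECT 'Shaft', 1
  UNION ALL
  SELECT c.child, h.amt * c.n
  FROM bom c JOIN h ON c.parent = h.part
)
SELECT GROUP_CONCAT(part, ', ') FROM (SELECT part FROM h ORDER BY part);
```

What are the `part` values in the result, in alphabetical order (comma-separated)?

Base: (Shaft, amt=1).
Iteration 1: components of {Shaft} -> Panel = 1*5 = 5, Ring = 1*3 = 3.
Iteration 2: components of {Panel,Ring} -> Rod = 5*4 = 20.
Iteration 3: no further components; recursion stops.

Panel, Ring, Rod, Shaft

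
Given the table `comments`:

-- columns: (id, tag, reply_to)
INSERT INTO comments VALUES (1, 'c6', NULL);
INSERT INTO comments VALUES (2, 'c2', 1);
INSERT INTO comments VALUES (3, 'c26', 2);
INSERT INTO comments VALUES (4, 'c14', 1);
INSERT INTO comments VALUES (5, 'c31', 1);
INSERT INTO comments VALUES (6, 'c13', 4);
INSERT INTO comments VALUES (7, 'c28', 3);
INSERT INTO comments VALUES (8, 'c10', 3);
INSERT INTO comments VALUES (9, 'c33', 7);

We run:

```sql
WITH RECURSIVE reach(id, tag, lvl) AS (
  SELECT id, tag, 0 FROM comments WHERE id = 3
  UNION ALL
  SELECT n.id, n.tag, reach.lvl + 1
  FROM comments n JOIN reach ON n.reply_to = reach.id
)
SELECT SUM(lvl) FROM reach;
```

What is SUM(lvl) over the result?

Base: id=3 (c26) at lvl 0.
Iteration 1: rows with reply_to in {3} -> c28 (id 7, lvl 1), c10 (id 8, lvl 1).
Iteration 2: rows with reply_to in {7,8} -> c33 (id 9, lvl 2).
Iteration 3: no rows with reply_to in {9}; recursion stops.
SUM(lvl) = 0 + 1 + 1 + 2 = 4.

4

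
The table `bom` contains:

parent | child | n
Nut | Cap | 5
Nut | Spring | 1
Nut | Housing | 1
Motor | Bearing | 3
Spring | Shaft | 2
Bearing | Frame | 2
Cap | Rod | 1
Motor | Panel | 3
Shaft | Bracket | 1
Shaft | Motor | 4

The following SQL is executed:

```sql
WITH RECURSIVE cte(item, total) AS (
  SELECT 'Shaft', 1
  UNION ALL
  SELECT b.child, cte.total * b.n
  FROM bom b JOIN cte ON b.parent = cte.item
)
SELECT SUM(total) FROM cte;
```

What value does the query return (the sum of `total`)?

54

Base: (Shaft, total=1).
Iteration 1: components of {Shaft} -> Bracket = 1*1 = 1, Motor = 1*4 = 4.
Iteration 2: components of {Bracket,Motor} -> Bearing = 4*3 = 12, Panel = 4*3 = 12.
Iteration 3: components of {Bearing,Panel} -> Frame = 12*2 = 24.
Iteration 4: no further components; recursion stops.
SUM(total) = 1 + 1 + 4 + 12 + 12 + 24 = 54.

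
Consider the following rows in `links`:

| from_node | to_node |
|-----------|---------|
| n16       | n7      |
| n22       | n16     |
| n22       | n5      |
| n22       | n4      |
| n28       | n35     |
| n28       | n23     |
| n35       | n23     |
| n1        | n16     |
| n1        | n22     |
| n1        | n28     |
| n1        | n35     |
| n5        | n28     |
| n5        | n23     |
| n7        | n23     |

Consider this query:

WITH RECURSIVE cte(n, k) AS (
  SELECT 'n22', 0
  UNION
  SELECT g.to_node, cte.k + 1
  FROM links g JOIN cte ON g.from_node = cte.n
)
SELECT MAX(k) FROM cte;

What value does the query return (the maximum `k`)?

Base: (n22, k=0).
Iteration 1: edges from {n22} -> (n16, k=1), (n4, k=1), (n5, k=1).
Iteration 2: edges from {n16,n4,n5} -> (n23, k=2), (n28, k=2), (n7, k=2).
Iteration 3: edges from {n23,n28,n7} -> (n23, k=3), (n35, k=3). [UNION drops 1 duplicate row(s)]
Iteration 4: edges from {n23,n35} -> (n23, k=4).
Iteration 5: no outgoing edges from {n23}; recursion stops.
k values: 0, 1, 1, 1, 2, 2, 2, 3, 3, 4; the maximum is 4.

4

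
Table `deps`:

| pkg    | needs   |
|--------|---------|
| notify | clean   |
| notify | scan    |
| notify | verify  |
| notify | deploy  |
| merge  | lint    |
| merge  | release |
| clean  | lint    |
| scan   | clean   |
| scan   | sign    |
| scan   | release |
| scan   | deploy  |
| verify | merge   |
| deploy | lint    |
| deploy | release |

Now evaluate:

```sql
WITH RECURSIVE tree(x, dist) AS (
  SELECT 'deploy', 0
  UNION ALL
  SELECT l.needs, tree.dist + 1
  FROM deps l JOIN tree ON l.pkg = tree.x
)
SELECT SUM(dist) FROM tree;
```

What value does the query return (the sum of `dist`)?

2

Base: (deploy, dist=0).
Iteration 1: edges from {deploy} -> (lint, dist=1), (release, dist=1).
Iteration 2: no outgoing edges from {lint,release}; recursion stops.
SUM(dist) = 0 + 1 + 1 = 2.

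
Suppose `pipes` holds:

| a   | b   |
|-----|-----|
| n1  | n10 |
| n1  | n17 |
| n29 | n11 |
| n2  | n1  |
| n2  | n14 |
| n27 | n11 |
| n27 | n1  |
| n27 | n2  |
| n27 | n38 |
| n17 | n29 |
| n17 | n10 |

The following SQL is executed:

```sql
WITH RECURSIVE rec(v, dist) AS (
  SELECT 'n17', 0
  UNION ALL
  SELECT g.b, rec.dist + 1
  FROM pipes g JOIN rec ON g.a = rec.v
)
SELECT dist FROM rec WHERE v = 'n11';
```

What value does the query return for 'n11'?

Base: (n17, dist=0).
Iteration 1: edges from {n17} -> (n10, dist=1), (n29, dist=1).
Iteration 2: edges from {n10,n29} -> (n11, dist=2).
Iteration 3: no outgoing edges from {n11}; recursion stops.

2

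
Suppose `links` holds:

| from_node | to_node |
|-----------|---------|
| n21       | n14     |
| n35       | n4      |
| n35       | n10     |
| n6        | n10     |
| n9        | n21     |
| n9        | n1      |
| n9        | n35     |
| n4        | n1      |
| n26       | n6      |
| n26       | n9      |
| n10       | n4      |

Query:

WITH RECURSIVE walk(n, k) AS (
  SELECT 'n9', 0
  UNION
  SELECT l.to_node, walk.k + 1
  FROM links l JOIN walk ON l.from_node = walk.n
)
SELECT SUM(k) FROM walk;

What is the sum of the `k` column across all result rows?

19

Base: (n9, k=0).
Iteration 1: edges from {n9} -> (n1, k=1), (n21, k=1), (n35, k=1).
Iteration 2: edges from {n1,n21,n35} -> (n10, k=2), (n14, k=2), (n4, k=2).
Iteration 3: edges from {n10,n14,n4} -> (n1, k=3), (n4, k=3).
Iteration 4: edges from {n1,n4} -> (n1, k=4).
Iteration 5: no outgoing edges from {n1}; recursion stops.
SUM(k) = 0 + 1 + 1 + 1 + 2 + 2 + 2 + 3 + 3 + 4 = 19.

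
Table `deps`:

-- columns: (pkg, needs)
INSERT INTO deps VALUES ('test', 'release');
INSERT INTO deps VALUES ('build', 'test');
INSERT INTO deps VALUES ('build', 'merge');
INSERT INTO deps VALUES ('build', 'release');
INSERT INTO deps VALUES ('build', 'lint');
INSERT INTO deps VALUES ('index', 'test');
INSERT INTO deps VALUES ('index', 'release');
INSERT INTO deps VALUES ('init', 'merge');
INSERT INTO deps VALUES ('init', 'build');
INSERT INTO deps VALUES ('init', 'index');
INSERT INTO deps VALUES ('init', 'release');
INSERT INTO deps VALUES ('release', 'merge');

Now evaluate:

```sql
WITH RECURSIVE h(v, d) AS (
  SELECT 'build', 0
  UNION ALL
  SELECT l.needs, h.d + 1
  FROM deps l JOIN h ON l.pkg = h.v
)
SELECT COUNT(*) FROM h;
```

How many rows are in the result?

8

Base: (build, d=0).
Iteration 1: edges from {build} -> (lint, d=1), (merge, d=1), (release, d=1), (test, d=1).
Iteration 2: edges from {lint,merge,release,test} -> (merge, d=2), (release, d=2).
Iteration 3: edges from {merge,release} -> (merge, d=3).
Iteration 4: no outgoing edges from {merge}; recursion stops.
Total rows emitted: 8.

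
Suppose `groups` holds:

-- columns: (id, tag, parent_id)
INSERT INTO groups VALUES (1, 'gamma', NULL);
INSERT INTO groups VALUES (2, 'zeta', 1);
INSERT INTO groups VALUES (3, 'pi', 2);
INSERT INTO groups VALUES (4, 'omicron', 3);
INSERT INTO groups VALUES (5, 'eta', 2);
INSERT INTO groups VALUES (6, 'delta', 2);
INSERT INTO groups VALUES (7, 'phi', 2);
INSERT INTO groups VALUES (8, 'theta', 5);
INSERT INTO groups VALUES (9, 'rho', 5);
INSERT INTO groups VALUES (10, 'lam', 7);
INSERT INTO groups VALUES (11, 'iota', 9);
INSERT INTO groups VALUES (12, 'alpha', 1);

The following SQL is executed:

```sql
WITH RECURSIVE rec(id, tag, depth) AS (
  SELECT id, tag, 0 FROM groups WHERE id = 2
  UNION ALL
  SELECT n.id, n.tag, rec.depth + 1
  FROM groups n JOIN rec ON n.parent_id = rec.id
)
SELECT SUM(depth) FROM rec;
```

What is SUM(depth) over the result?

15

Base: id=2 (zeta) at depth 0.
Iteration 1: rows with parent_id in {2} -> pi (id 3, depth 1), eta (id 5, depth 1), delta (id 6, depth 1), phi (id 7, depth 1).
Iteration 2: rows with parent_id in {3,5,6,7} -> omicron (id 4, depth 2), theta (id 8, depth 2), rho (id 9, depth 2), lam (id 10, depth 2).
Iteration 3: rows with parent_id in {4,8,9,10} -> iota (id 11, depth 3).
Iteration 4: no rows with parent_id in {11}; recursion stops.
SUM(depth) = 0 + 1 + 1 + 1 + 1 + 2 + 2 + 2 + 2 + 3 = 15.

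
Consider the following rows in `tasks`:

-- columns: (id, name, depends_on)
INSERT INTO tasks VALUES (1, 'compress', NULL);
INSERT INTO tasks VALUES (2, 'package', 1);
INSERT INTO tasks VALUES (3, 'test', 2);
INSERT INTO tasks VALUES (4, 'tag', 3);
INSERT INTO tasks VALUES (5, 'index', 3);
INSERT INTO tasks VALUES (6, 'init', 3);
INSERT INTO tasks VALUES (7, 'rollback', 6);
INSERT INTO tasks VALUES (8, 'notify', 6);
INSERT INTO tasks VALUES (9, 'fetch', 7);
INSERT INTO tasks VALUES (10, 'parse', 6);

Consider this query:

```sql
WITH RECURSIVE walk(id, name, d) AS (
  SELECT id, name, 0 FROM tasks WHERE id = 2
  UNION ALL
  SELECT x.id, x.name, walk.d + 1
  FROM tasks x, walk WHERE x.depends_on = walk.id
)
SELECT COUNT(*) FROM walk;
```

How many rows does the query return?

Base: id=2 (package) at d 0.
Iteration 1: rows with depends_on in {2} -> test (id 3, d 1).
Iteration 2: rows with depends_on in {3} -> tag (id 4, d 2), index (id 5, d 2), init (id 6, d 2).
Iteration 3: rows with depends_on in {4,5,6} -> rollback (id 7, d 3), notify (id 8, d 3), parse (id 10, d 3).
Iteration 4: rows with depends_on in {7,8,10} -> fetch (id 9, d 4).
Iteration 5: no rows with depends_on in {9}; recursion stops.
Total rows emitted: 9.

9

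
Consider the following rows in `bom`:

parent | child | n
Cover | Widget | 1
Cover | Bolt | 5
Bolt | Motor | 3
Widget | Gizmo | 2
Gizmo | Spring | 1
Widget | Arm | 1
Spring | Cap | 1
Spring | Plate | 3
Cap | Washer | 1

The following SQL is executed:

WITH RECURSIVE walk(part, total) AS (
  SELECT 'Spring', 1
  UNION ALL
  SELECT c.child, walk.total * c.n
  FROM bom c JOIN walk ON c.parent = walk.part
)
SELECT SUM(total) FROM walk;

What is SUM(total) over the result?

6

Base: (Spring, total=1).
Iteration 1: components of {Spring} -> Cap = 1*1 = 1, Plate = 1*3 = 3.
Iteration 2: components of {Cap,Plate} -> Washer = 1*1 = 1.
Iteration 3: no further components; recursion stops.
SUM(total) = 1 + 1 + 3 + 1 = 6.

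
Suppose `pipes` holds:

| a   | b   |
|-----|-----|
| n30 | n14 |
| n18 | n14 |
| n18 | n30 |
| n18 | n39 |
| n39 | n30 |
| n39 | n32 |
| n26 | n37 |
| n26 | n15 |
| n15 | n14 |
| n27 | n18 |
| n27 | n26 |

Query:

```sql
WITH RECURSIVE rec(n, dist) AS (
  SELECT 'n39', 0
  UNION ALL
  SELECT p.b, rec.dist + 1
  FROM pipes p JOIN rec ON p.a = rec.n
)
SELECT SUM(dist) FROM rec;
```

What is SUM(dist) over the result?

4

Base: (n39, dist=0).
Iteration 1: edges from {n39} -> (n30, dist=1), (n32, dist=1).
Iteration 2: edges from {n30,n32} -> (n14, dist=2).
Iteration 3: no outgoing edges from {n14}; recursion stops.
SUM(dist) = 0 + 1 + 1 + 2 = 4.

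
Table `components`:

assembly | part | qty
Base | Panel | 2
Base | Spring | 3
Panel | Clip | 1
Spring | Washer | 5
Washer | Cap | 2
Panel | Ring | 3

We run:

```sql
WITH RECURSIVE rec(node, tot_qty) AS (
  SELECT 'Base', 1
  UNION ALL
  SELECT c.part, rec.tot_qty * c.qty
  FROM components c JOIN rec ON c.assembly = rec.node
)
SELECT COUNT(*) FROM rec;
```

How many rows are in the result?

7

Base: (Base, tot_qty=1).
Iteration 1: components of {Base} -> Panel = 1*2 = 2, Spring = 1*3 = 3.
Iteration 2: components of {Panel,Spring} -> Clip = 2*1 = 2, Ring = 2*3 = 6, Washer = 3*5 = 15.
Iteration 3: components of {Clip,Ring,Washer} -> Cap = 15*2 = 30.
Iteration 4: no further components; recursion stops.
Total rows emitted: 7.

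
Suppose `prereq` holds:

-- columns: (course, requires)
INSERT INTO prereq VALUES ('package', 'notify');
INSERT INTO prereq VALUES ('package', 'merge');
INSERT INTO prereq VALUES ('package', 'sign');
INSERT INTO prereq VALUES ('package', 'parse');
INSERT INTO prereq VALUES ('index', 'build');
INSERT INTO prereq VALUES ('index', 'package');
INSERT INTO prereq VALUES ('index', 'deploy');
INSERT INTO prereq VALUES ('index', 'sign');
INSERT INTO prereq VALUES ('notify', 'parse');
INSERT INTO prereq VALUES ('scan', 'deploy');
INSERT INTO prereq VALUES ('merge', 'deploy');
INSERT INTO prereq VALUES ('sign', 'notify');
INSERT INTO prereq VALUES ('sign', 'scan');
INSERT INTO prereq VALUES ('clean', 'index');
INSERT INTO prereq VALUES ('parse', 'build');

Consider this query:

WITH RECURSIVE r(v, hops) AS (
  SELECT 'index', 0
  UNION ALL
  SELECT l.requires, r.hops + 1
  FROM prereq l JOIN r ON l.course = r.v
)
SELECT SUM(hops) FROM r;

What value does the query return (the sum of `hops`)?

Base: (index, hops=0).
Iteration 1: edges from {index} -> (build, hops=1), (deploy, hops=1), (package, hops=1), (sign, hops=1).
Iteration 2: edges from {build,deploy,package,sign} -> (merge, hops=2), (notify, hops=2) x2, (parse, hops=2), (scan, hops=2), (sign, hops=2). [UNION ALL keeps all 6 new rows, including repeats]
Iteration 3: edges from {merge,notify,parse,scan,sign} -> (build, hops=3), (deploy, hops=3) x2, (notify, hops=3), (parse, hops=3) x2, (scan, hops=3). [UNION ALL keeps all 7 new rows, including repeats]
Iteration 4: edges from {build,deploy,notify,parse,scan} -> (build, hops=4) x2, (deploy, hops=4), (parse, hops=4). [UNION ALL keeps all 4 new rows, including repeats]
Iteration 5: edges from {build,deploy,parse} -> (build, hops=5).
Iteration 6: no outgoing edges from {build}; recursion stops.
SUM(hops) = 0 + 1 + 1 + 1 + 1 + 2 + 2 + 2 + 2 + 2 + 2 + 3 + 3 + 3 + ... (23 terms) = 58.

58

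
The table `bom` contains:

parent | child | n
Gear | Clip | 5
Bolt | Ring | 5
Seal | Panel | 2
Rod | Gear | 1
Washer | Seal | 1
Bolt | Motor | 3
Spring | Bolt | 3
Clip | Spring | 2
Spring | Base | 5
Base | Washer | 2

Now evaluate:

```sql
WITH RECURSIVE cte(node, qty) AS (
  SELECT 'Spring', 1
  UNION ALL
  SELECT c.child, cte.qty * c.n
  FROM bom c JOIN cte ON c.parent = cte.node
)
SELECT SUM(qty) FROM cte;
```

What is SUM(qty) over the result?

Base: (Spring, qty=1).
Iteration 1: components of {Spring} -> Base = 1*5 = 5, Bolt = 1*3 = 3.
Iteration 2: components of {Base,Bolt} -> Motor = 3*3 = 9, Ring = 3*5 = 15, Washer = 5*2 = 10.
Iteration 3: components of {Motor,Ring,Washer} -> Seal = 10*1 = 10.
Iteration 4: components of {Seal} -> Panel = 10*2 = 20.
Iteration 5: no further components; recursion stops.
SUM(qty) = 1 + 5 + 3 + 10 + 15 + 9 + 10 + 20 = 73.

73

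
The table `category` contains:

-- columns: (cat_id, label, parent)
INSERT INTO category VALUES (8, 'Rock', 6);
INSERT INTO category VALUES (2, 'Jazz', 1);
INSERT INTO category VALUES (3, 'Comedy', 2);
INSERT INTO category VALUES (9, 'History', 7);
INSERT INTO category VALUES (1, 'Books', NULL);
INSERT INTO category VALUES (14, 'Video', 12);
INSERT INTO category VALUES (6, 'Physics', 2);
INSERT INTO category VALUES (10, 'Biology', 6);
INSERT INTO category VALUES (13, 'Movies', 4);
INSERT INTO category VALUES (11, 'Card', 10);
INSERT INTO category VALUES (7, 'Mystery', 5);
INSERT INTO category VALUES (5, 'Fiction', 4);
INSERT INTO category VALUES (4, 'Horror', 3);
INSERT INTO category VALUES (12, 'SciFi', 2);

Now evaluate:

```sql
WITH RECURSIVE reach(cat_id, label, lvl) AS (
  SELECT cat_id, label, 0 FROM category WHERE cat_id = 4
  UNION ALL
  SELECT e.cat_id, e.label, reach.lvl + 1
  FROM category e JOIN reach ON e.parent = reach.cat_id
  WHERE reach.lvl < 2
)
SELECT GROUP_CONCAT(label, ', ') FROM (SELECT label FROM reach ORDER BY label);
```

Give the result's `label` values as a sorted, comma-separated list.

Fiction, Horror, Movies, Mystery

Base: cat_id=4 (Horror) at lvl 0.
Iteration 1: rows with parent in {4} -> Fiction (id 5, lvl 1), Movies (id 13, lvl 1).
Iteration 2: rows with parent in {5,13} -> Mystery (id 7, lvl 2).
Iteration 3: lvl < 2 fails for all current rows; recursion stops.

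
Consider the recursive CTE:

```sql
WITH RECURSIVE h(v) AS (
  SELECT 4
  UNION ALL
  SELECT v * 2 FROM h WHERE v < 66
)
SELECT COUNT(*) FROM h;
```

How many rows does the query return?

Base: v=4.
Iteration 1: 4 < 66 holds -> v = 4 * 2 = 8.
Iteration 2: 8 < 66 holds -> v = 8 * 2 = 16.
Iteration 3: 16 < 66 holds -> v = 16 * 2 = 32.
Iteration 4: 32 < 66 holds -> v = 32 * 2 = 64.
Iteration 5: 64 < 66 holds -> v = 64 * 2 = 128.
Iteration 6: 128 < 66 fails; recursion stops.
Total rows emitted: 6.

6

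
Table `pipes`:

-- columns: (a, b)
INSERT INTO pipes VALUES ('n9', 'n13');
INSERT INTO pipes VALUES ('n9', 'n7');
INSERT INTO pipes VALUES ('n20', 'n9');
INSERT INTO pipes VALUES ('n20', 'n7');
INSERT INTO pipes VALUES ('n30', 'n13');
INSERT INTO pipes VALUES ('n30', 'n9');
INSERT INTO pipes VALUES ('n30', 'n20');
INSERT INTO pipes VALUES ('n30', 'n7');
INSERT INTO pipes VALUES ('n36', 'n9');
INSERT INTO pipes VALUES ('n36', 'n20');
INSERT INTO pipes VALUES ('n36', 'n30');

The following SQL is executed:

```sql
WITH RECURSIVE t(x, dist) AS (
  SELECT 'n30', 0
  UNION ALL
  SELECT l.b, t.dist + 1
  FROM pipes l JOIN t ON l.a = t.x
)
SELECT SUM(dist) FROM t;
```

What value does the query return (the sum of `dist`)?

18

Base: (n30, dist=0).
Iteration 1: edges from {n30} -> (n13, dist=1), (n20, dist=1), (n7, dist=1), (n9, dist=1).
Iteration 2: edges from {n13,n20,n7,n9} -> (n13, dist=2), (n7, dist=2) x2, (n9, dist=2). [UNION ALL keeps all 4 new rows, including repeats]
Iteration 3: edges from {n13,n7,n9} -> (n13, dist=3), (n7, dist=3).
Iteration 4: no outgoing edges from {n13,n7}; recursion stops.
SUM(dist) = 0 + 1 + 1 + 1 + 1 + 2 + 2 + 2 + 2 + 3 + 3 = 18.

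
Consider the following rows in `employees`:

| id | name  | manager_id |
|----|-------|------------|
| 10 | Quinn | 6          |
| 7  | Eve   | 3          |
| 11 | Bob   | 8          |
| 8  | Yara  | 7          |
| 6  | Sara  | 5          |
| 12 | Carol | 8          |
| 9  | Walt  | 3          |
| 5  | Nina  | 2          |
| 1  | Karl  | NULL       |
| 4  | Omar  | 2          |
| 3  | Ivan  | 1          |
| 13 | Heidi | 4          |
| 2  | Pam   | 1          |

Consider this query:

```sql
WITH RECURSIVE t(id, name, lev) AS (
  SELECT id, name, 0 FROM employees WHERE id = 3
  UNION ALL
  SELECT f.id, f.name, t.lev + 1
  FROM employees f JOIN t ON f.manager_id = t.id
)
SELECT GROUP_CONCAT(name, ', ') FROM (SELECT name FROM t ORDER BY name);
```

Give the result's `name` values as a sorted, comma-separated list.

Base: id=3 (Ivan) at lev 0.
Iteration 1: rows with manager_id in {3} -> Eve (id 7, lev 1), Walt (id 9, lev 1).
Iteration 2: rows with manager_id in {7,9} -> Yara (id 8, lev 2).
Iteration 3: rows with manager_id in {8} -> Bob (id 11, lev 3), Carol (id 12, lev 3).
Iteration 4: no rows with manager_id in {11,12}; recursion stops.

Bob, Carol, Eve, Ivan, Walt, Yara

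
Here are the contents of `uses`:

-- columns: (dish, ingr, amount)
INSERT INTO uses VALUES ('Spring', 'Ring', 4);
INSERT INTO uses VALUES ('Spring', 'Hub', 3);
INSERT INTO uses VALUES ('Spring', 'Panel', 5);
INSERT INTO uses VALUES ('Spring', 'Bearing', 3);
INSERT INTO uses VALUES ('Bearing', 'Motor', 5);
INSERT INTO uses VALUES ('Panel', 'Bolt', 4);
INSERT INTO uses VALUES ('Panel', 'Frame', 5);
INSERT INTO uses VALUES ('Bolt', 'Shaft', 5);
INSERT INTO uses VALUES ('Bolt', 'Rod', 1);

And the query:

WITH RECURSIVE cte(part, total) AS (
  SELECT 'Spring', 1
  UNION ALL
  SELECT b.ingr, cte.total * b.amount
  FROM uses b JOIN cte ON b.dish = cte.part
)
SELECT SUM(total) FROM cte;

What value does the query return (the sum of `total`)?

Base: (Spring, total=1).
Iteration 1: components of {Spring} -> Bearing = 1*3 = 3, Hub = 1*3 = 3, Panel = 1*5 = 5, Ring = 1*4 = 4.
Iteration 2: components of {Bearing,Hub,Panel,Ring} -> Bolt = 5*4 = 20, Frame = 5*5 = 25, Motor = 3*5 = 15.
Iteration 3: components of {Bolt,Frame,Motor} -> Rod = 20*1 = 20, Shaft = 20*5 = 100.
Iteration 4: no further components; recursion stops.
SUM(total) = 1 + 4 + 3 + 5 + 3 + 20 + 25 + 15 + 100 + 20 = 196.

196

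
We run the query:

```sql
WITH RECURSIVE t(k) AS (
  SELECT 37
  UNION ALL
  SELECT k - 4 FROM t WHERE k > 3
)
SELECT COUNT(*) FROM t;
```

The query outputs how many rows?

Base: k=37.
Iteration 1: 37 > 3 holds -> k = 37 - 4 = 33.
Iteration 2: 33 > 3 holds -> k = 33 - 4 = 29.
Iteration 3: 29 > 3 holds -> k = 29 - 4 = 25.
Iteration 4: 25 > 3 holds -> k = 25 - 4 = 21.
Iteration 5: 21 > 3 holds -> k = 21 - 4 = 17.
Iteration 6: 17 > 3 holds -> k = 17 - 4 = 13.
Iteration 7: 13 > 3 holds -> k = 13 - 4 = 9.
Iteration 8: 9 > 3 holds -> k = 9 - 4 = 5.
Iteration 9: 5 > 3 holds -> k = 5 - 4 = 1.
Iteration 10: 1 > 3 fails; recursion stops.
Total rows emitted: 10.

10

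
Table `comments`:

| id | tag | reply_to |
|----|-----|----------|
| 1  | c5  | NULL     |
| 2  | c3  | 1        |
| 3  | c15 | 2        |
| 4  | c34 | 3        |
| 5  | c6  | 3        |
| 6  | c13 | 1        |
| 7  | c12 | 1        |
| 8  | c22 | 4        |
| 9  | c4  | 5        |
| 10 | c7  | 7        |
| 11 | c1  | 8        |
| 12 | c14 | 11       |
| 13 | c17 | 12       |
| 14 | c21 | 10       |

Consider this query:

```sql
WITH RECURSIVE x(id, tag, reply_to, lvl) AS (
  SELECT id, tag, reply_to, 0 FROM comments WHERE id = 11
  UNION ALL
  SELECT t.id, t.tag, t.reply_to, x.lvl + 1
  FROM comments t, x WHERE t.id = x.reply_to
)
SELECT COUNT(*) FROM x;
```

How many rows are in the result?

6

Base: id=11 (c1), reply_to=8, lvl 0.
Iteration 1: join on id=8 -> c22 (id 8, reply_to=4, lvl 1).
Iteration 2: join on id=4 -> c34 (id 4, reply_to=3, lvl 2).
Iteration 3: join on id=3 -> c15 (id 3, reply_to=2, lvl 3).
Iteration 4: join on id=2 -> c3 (id 2, reply_to=1, lvl 4).
Iteration 5: join on id=1 -> c5 (id 1, reply_to=NULL, lvl 5).
Iteration 6: reply_to is NULL; no match; recursion stops.
Total rows emitted: 6.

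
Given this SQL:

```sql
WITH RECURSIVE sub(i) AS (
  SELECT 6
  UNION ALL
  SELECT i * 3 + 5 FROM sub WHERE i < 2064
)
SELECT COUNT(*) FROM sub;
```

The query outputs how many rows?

Base: i=6.
Iteration 1: 6 < 2064 holds -> i = 6 * 3 + 5 = 23.
Iteration 2: 23 < 2064 holds -> i = 23 * 3 + 5 = 74.
Iteration 3: 74 < 2064 holds -> i = 74 * 3 + 5 = 227.
Iteration 4: 227 < 2064 holds -> i = 227 * 3 + 5 = 686.
Iteration 5: 686 < 2064 holds -> i = 686 * 3 + 5 = 2063.
Iteration 6: 2063 < 2064 holds -> i = 2063 * 3 + 5 = 6194.
Iteration 7: 6194 < 2064 fails; recursion stops.
Total rows emitted: 7.

7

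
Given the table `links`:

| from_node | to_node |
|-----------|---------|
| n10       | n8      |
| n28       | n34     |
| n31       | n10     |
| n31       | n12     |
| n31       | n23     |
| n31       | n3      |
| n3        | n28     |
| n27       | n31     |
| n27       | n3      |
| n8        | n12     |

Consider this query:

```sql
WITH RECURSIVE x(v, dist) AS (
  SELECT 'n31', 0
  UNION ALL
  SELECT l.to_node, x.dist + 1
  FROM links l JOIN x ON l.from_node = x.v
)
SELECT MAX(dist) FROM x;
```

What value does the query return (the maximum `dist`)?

3

Base: (n31, dist=0).
Iteration 1: edges from {n31} -> (n10, dist=1), (n12, dist=1), (n23, dist=1), (n3, dist=1).
Iteration 2: edges from {n10,n12,n23,n3} -> (n28, dist=2), (n8, dist=2).
Iteration 3: edges from {n28,n8} -> (n12, dist=3), (n34, dist=3).
Iteration 4: no outgoing edges from {n12,n34}; recursion stops.
dist values: 0, 1, 1, 1, 1, 2, 2, 3, 3; the maximum is 3.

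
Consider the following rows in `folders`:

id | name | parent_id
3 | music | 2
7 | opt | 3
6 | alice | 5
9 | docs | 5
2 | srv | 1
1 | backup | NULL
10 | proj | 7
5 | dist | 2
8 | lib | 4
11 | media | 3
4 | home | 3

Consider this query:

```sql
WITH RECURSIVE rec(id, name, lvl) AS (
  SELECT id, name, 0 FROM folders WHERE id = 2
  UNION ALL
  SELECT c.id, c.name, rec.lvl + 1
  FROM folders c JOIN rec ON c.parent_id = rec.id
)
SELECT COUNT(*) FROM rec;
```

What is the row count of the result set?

Base: id=2 (srv) at lvl 0.
Iteration 1: rows with parent_id in {2} -> music (id 3, lvl 1), dist (id 5, lvl 1).
Iteration 2: rows with parent_id in {3,5} -> home (id 4, lvl 2), alice (id 6, lvl 2), opt (id 7, lvl 2), docs (id 9, lvl 2), media (id 11, lvl 2).
Iteration 3: rows with parent_id in {4,6,7,9,11} -> lib (id 8, lvl 3), proj (id 10, lvl 3).
Iteration 4: no rows with parent_id in {8,10}; recursion stops.
Total rows emitted: 10.

10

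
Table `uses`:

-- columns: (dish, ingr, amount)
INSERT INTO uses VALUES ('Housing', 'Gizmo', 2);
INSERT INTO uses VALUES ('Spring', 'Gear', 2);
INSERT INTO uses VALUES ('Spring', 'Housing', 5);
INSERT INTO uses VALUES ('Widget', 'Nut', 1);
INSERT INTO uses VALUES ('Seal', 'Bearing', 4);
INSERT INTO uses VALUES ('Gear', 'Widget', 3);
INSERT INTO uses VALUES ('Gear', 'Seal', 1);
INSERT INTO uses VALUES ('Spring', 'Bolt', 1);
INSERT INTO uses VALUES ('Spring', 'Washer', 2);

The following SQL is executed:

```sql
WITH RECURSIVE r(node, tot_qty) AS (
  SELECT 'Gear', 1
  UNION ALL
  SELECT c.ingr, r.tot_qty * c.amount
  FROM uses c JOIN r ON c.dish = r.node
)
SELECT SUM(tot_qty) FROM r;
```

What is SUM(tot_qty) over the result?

Base: (Gear, tot_qty=1).
Iteration 1: components of {Gear} -> Seal = 1*1 = 1, Widget = 1*3 = 3.
Iteration 2: components of {Seal,Widget} -> Bearing = 1*4 = 4, Nut = 3*1 = 3.
Iteration 3: no further components; recursion stops.
SUM(tot_qty) = 1 + 3 + 1 + 3 + 4 = 12.

12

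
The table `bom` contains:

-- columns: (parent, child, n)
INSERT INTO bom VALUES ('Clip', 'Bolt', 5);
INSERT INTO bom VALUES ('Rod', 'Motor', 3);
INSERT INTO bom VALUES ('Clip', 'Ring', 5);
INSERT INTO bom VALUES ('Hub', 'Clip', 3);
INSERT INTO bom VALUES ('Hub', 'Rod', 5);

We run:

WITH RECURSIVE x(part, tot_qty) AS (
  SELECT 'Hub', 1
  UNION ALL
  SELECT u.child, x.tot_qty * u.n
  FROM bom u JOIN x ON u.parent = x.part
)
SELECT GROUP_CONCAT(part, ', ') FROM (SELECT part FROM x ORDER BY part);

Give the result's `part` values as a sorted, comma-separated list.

Bolt, Clip, Hub, Motor, Ring, Rod

Base: (Hub, tot_qty=1).
Iteration 1: components of {Hub} -> Clip = 1*3 = 3, Rod = 1*5 = 5.
Iteration 2: components of {Clip,Rod} -> Bolt = 3*5 = 15, Motor = 5*3 = 15, Ring = 3*5 = 15.
Iteration 3: no further components; recursion stops.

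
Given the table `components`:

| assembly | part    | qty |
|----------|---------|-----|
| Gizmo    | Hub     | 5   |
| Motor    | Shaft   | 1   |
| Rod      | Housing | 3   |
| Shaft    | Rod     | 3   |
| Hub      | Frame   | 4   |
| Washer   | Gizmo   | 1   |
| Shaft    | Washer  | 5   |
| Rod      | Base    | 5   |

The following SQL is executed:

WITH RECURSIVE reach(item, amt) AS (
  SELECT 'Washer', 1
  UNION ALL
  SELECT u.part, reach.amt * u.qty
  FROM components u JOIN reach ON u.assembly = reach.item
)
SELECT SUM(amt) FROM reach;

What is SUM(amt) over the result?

Base: (Washer, amt=1).
Iteration 1: components of {Washer} -> Gizmo = 1*1 = 1.
Iteration 2: components of {Gizmo} -> Hub = 1*5 = 5.
Iteration 3: components of {Hub} -> Frame = 5*4 = 20.
Iteration 4: no further components; recursion stops.
SUM(amt) = 1 + 1 + 5 + 20 = 27.

27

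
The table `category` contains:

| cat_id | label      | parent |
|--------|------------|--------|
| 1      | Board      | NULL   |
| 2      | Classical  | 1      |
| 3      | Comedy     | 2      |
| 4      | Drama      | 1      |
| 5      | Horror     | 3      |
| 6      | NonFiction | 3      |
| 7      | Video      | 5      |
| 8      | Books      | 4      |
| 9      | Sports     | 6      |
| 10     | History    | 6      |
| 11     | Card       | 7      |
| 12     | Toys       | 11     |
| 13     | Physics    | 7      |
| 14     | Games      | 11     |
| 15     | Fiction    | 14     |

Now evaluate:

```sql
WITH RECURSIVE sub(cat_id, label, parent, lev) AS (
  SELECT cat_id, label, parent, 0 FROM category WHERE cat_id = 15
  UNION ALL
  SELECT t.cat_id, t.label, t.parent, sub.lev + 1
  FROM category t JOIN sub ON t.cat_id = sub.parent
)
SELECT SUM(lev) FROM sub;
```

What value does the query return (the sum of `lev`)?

Base: cat_id=15 (Fiction), parent=14, lev 0.
Iteration 1: join on cat_id=14 -> Games (id 14, parent=11, lev 1).
Iteration 2: join on cat_id=11 -> Card (id 11, parent=7, lev 2).
Iteration 3: join on cat_id=7 -> Video (id 7, parent=5, lev 3).
Iteration 4: join on cat_id=5 -> Horror (id 5, parent=3, lev 4).
Iteration 5: join on cat_id=3 -> Comedy (id 3, parent=2, lev 5).
Iteration 6: join on cat_id=2 -> Classical (id 2, parent=1, lev 6).
Iteration 7: join on cat_id=1 -> Board (id 1, parent=NULL, lev 7).
Iteration 8: parent is NULL; no match; recursion stops.
SUM(lev) = 0 + 1 + 2 + 3 + 4 + 5 + 6 + 7 = 28.

28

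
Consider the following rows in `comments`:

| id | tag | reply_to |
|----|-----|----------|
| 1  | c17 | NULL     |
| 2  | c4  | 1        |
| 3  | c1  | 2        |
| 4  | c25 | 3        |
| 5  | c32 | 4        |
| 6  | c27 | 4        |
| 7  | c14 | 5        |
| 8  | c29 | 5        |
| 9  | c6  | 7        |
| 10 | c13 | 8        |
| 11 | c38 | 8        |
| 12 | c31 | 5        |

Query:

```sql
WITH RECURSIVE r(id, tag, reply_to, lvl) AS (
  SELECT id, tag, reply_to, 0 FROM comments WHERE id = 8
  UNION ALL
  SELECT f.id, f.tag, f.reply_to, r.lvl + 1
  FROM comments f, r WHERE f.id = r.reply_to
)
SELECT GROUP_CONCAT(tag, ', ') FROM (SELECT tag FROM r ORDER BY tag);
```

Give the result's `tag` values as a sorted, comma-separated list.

c1, c17, c25, c29, c32, c4

Base: id=8 (c29), reply_to=5, lvl 0.
Iteration 1: join on id=5 -> c32 (id 5, reply_to=4, lvl 1).
Iteration 2: join on id=4 -> c25 (id 4, reply_to=3, lvl 2).
Iteration 3: join on id=3 -> c1 (id 3, reply_to=2, lvl 3).
Iteration 4: join on id=2 -> c4 (id 2, reply_to=1, lvl 4).
Iteration 5: join on id=1 -> c17 (id 1, reply_to=NULL, lvl 5).
Iteration 6: reply_to is NULL; no match; recursion stops.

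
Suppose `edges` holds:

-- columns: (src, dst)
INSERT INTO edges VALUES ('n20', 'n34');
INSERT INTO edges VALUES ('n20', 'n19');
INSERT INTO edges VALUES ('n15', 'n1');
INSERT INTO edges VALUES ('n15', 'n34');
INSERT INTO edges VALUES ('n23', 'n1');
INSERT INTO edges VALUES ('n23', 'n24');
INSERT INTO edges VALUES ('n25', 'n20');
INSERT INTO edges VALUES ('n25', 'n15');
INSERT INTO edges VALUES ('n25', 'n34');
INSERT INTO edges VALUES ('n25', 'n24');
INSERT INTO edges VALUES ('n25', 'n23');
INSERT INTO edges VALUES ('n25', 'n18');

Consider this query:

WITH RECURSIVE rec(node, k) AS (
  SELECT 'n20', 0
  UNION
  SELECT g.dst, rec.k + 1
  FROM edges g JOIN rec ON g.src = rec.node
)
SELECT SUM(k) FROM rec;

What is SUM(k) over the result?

Base: (n20, k=0).
Iteration 1: edges from {n20} -> (n19, k=1), (n34, k=1).
Iteration 2: no outgoing edges from {n19,n34}; recursion stops.
SUM(k) = 0 + 1 + 1 = 2.

2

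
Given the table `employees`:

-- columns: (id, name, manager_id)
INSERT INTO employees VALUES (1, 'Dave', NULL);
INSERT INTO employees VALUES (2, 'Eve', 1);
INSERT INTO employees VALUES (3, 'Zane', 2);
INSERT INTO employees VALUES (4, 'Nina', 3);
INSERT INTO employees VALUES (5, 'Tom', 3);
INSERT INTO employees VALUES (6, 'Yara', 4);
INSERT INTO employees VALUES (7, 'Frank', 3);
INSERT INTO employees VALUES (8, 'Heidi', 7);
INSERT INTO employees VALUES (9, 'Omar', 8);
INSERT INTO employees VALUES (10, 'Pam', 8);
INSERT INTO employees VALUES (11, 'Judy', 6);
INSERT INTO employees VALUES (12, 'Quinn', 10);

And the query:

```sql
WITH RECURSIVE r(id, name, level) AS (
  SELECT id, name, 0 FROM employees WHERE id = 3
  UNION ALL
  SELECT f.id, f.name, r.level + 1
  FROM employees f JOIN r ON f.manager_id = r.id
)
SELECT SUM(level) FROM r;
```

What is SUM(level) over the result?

20

Base: id=3 (Zane) at level 0.
Iteration 1: rows with manager_id in {3} -> Nina (id 4, level 1), Tom (id 5, level 1), Frank (id 7, level 1).
Iteration 2: rows with manager_id in {4,5,7} -> Yara (id 6, level 2), Heidi (id 8, level 2).
Iteration 3: rows with manager_id in {6,8} -> Omar (id 9, level 3), Pam (id 10, level 3), Judy (id 11, level 3).
Iteration 4: rows with manager_id in {9,10,11} -> Quinn (id 12, level 4).
Iteration 5: no rows with manager_id in {12}; recursion stops.
SUM(level) = 0 + 1 + 1 + 1 + 2 + 2 + 3 + 3 + 3 + 4 = 20.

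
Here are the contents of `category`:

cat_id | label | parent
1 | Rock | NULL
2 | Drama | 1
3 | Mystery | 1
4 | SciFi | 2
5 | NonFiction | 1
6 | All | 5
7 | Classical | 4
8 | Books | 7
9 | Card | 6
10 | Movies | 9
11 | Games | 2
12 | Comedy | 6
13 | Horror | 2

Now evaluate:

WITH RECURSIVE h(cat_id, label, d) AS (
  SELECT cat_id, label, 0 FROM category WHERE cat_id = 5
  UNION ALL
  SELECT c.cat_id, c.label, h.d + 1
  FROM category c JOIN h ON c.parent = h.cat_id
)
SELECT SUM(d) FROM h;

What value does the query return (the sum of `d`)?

8

Base: cat_id=5 (NonFiction) at d 0.
Iteration 1: rows with parent in {5} -> All (id 6, d 1).
Iteration 2: rows with parent in {6} -> Card (id 9, d 2), Comedy (id 12, d 2).
Iteration 3: rows with parent in {9,12} -> Movies (id 10, d 3).
Iteration 4: no rows with parent in {10}; recursion stops.
SUM(d) = 0 + 1 + 2 + 2 + 3 = 8.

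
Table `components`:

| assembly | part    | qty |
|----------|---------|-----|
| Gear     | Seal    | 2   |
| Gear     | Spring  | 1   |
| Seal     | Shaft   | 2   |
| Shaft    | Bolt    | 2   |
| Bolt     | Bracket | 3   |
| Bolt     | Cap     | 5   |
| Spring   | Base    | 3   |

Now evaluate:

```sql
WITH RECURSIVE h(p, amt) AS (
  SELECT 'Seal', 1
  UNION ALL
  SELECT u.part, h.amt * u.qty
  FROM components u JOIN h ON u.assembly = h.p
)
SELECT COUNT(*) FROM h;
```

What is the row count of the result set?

Base: (Seal, amt=1).
Iteration 1: components of {Seal} -> Shaft = 1*2 = 2.
Iteration 2: components of {Shaft} -> Bolt = 2*2 = 4.
Iteration 3: components of {Bolt} -> Bracket = 4*3 = 12, Cap = 4*5 = 20.
Iteration 4: no further components; recursion stops.
Total rows emitted: 5.

5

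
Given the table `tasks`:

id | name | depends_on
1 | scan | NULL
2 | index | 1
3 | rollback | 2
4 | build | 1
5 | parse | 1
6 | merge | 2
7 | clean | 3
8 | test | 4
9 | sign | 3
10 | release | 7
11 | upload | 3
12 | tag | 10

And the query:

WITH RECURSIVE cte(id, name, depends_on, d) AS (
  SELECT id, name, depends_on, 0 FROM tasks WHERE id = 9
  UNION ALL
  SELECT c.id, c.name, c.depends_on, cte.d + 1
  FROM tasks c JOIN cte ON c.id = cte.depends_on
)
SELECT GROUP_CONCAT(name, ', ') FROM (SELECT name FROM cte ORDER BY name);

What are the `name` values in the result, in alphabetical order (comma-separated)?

Base: id=9 (sign), depends_on=3, d 0.
Iteration 1: join on id=3 -> rollback (id 3, depends_on=2, d 1).
Iteration 2: join on id=2 -> index (id 2, depends_on=1, d 2).
Iteration 3: join on id=1 -> scan (id 1, depends_on=NULL, d 3).
Iteration 4: depends_on is NULL; no match; recursion stops.

index, rollback, scan, sign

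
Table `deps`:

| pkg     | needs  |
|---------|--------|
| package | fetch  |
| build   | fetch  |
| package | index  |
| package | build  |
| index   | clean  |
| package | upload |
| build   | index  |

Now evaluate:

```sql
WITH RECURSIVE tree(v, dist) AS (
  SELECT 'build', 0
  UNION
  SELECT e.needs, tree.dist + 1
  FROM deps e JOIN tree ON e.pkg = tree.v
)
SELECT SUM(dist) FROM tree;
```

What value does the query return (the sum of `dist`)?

Base: (build, dist=0).
Iteration 1: edges from {build} -> (fetch, dist=1), (index, dist=1).
Iteration 2: edges from {fetch,index} -> (clean, dist=2).
Iteration 3: no outgoing edges from {clean}; recursion stops.
SUM(dist) = 0 + 1 + 1 + 2 = 4.

4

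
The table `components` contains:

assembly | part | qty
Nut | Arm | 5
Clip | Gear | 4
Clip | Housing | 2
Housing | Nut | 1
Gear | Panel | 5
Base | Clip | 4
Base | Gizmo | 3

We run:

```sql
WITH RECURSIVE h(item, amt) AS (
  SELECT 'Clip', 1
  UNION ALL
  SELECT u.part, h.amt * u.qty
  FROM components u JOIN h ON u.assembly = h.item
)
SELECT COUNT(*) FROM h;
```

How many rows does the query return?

6

Base: (Clip, amt=1).
Iteration 1: components of {Clip} -> Gear = 1*4 = 4, Housing = 1*2 = 2.
Iteration 2: components of {Gear,Housing} -> Nut = 2*1 = 2, Panel = 4*5 = 20.
Iteration 3: components of {Nut,Panel} -> Arm = 2*5 = 10.
Iteration 4: no further components; recursion stops.
Total rows emitted: 6.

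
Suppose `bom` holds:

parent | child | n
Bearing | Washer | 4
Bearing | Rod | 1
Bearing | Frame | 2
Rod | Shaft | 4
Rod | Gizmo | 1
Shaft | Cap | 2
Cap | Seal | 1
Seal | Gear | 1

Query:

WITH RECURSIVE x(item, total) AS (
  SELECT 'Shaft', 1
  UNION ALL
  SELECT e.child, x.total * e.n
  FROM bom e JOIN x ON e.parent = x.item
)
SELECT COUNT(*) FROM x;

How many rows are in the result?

4

Base: (Shaft, total=1).
Iteration 1: components of {Shaft} -> Cap = 1*2 = 2.
Iteration 2: components of {Cap} -> Seal = 2*1 = 2.
Iteration 3: components of {Seal} -> Gear = 2*1 = 2.
Iteration 4: no further components; recursion stops.
Total rows emitted: 4.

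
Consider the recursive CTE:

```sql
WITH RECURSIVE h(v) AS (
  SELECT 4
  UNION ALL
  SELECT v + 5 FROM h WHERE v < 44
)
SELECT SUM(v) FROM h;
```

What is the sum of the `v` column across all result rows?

Base: v=4.
Iteration 1: 4 < 44 holds -> v = 4 + 5 = 9.
Iteration 2: 9 < 44 holds -> v = 9 + 5 = 14.
Iteration 3: 14 < 44 holds -> v = 14 + 5 = 19.
Iteration 4: 19 < 44 holds -> v = 19 + 5 = 24.
Iteration 5: 24 < 44 holds -> v = 24 + 5 = 29.
Iteration 6: 29 < 44 holds -> v = 29 + 5 = 34.
Iteration 7: 34 < 44 holds -> v = 34 + 5 = 39.
Iteration 8: 39 < 44 holds -> v = 39 + 5 = 44.
Iteration 9: 44 < 44 fails; recursion stops.
SUM(v) = 4 + 9 + 14 + 19 + 24 + 29 + 34 + 39 + 44 = 216.

216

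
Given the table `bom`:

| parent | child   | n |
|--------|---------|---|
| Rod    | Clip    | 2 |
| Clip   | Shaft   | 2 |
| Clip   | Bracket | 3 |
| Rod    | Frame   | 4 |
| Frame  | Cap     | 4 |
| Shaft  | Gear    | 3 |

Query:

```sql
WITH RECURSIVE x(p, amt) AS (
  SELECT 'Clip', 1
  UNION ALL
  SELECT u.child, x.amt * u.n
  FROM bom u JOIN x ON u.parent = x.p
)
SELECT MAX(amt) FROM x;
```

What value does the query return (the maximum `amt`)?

Base: (Clip, amt=1).
Iteration 1: components of {Clip} -> Bracket = 1*3 = 3, Shaft = 1*2 = 2.
Iteration 2: components of {Bracket,Shaft} -> Gear = 2*3 = 6.
Iteration 3: no further components; recursion stops.
amt values: 1, 2, 3, 6; the maximum is 6.

6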